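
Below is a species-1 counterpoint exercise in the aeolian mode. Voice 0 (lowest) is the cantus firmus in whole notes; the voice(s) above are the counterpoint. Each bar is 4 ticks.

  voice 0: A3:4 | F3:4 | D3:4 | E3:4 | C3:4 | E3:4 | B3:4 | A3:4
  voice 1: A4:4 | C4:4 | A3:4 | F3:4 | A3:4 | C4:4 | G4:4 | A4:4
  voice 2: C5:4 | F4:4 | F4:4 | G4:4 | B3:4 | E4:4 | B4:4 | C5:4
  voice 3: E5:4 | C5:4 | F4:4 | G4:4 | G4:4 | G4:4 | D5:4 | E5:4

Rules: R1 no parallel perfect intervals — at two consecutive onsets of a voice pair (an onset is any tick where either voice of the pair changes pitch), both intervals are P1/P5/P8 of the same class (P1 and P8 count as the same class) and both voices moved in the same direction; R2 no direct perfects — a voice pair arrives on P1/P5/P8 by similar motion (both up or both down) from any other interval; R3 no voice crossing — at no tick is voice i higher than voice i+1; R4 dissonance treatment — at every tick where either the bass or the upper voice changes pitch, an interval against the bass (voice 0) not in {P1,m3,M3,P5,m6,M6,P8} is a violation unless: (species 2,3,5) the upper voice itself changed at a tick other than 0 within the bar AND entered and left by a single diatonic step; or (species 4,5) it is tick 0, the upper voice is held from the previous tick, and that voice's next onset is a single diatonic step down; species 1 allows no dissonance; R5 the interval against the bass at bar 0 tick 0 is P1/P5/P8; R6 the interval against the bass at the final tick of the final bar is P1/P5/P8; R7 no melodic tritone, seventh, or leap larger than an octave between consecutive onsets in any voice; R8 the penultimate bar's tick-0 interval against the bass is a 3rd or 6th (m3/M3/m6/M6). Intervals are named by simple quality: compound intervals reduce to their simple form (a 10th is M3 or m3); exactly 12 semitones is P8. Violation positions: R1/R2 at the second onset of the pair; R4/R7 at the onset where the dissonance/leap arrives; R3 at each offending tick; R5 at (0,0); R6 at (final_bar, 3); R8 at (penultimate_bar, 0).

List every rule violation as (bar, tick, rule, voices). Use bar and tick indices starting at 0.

bar 0: v0=A3 v1=A4 v2=C5 v3=E5 downbeat P5
bar 1: v0=F3 v1=C4 v2=F4 v3=C5 downbeat P5
bar 2: v0=D3 v1=A3 v2=F4 v3=F4 downbeat m3
bar 3: v0=E3 v1=F3 v2=G4 v3=G4 downbeat m3
bar 4: v0=C3 v1=A3 v2=B3 v3=G4 downbeat P5
bar 5: v0=E3 v1=C4 v2=E4 v3=G4 downbeat m3
bar 6: v0=B3 v1=G4 v2=B4 v3=D5 downbeat m3
bar 7: v0=A3 v1=A4 v2=C5 v3=E5 downbeat P5
  -> R5 @ bar 0 tick 0 v(0, 2): opens on m3
  -> R1 @ bar 1 tick 0 v(0, 3): A3/E5 P5 -> F3/C5 P5 similar
  -> R2 @ bar 1 tick 0 v(0, 1): A3/A4 P8 -> F3/C4 P5 similar
  -> R2 @ bar 1 tick 0 v(0, 2): A3/C5 m3 -> F3/F4 P8 similar
  -> R2 @ bar 1 tick 0 v(1, 3): A4/E5 P5 -> C4/C5 P8 similar
  -> R2 @ bar 1 tick 0 v(2, 3): C5/E5 M3 -> F4/C5 P5 similar
  -> R1 @ bar 2 tick 0 v(0, 1): F3/C4 P5 -> D3/A3 P5 similar
  -> R1 @ bar 3 tick 0 v(2, 3): F4/F4 P1 -> G4/G4 P1 similar
  -> R4 @ bar 3 tick 0 v(0, 1): E3/F3 m2 untreated
  -> R4 @ bar 4 tick 0 v(0, 2): C3/B3 M7 untreated
  -> R2 @ bar 5 tick 0 v(0, 2): C3/B3 M7 -> E3/E4 P8 similar
  -> R1 @ bar 6 tick 0 v(0, 2): E3/E4 P8 -> B3/B4 P8 similar
  -> R1 @ bar 6 tick 0 v(1, 3): C4/G4 P5 -> G4/D5 P5 similar
  -> R8 @ bar 6 tick 0 v(0, 2): penult P8 not 3rd/6th
  -> R1 @ bar 7 tick 0 v(1, 3): G4/D5 P5 -> A4/E5 P5 similar
  -> R6 @ bar 7 tick 3 v(0, 2): closes on m3

(0, 0, R5, (0, 2))
(1, 0, R1, (0, 3))
(1, 0, R2, (0, 1))
(1, 0, R2, (0, 2))
(1, 0, R2, (1, 3))
(1, 0, R2, (2, 3))
(2, 0, R1, (0, 1))
(3, 0, R1, (2, 3))
(3, 0, R4, (0, 1))
(4, 0, R4, (0, 2))
(5, 0, R2, (0, 2))
(6, 0, R1, (0, 2))
(6, 0, R1, (1, 3))
(6, 0, R8, (0, 2))
(7, 0, R1, (1, 3))
(7, 3, R6, (0, 2))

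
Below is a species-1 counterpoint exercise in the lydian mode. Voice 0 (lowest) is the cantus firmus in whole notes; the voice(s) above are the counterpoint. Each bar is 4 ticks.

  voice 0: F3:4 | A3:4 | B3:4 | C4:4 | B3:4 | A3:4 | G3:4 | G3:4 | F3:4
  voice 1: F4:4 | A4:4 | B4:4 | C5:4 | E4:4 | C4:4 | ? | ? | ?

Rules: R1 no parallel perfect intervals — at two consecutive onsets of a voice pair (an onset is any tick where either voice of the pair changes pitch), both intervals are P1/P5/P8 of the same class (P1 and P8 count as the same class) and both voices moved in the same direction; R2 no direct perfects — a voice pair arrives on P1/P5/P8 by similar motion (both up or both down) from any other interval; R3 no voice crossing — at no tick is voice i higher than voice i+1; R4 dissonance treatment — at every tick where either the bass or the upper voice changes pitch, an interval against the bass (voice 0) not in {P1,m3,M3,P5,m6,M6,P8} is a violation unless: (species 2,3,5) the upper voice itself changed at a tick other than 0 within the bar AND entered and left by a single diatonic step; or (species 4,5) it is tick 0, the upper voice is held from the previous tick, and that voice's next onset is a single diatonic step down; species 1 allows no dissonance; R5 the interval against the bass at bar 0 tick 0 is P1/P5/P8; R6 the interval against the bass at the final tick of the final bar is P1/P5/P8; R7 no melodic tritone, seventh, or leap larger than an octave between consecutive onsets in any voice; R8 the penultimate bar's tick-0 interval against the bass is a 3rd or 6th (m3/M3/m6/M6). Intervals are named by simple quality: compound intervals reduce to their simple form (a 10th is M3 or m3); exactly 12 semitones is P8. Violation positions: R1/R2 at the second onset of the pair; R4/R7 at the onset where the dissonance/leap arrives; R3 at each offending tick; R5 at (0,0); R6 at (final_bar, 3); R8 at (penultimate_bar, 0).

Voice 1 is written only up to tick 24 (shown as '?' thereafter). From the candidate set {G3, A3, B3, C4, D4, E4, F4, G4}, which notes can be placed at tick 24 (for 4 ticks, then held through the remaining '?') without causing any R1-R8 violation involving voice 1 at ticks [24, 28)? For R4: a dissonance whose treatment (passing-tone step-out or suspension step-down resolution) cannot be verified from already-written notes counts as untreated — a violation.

{B3, D4, E4, G4}

G3: violates R2
A3: violates R4
B3: legal
C4: violates R4
D4: legal
E4: legal
F4: violates R4
G4: legal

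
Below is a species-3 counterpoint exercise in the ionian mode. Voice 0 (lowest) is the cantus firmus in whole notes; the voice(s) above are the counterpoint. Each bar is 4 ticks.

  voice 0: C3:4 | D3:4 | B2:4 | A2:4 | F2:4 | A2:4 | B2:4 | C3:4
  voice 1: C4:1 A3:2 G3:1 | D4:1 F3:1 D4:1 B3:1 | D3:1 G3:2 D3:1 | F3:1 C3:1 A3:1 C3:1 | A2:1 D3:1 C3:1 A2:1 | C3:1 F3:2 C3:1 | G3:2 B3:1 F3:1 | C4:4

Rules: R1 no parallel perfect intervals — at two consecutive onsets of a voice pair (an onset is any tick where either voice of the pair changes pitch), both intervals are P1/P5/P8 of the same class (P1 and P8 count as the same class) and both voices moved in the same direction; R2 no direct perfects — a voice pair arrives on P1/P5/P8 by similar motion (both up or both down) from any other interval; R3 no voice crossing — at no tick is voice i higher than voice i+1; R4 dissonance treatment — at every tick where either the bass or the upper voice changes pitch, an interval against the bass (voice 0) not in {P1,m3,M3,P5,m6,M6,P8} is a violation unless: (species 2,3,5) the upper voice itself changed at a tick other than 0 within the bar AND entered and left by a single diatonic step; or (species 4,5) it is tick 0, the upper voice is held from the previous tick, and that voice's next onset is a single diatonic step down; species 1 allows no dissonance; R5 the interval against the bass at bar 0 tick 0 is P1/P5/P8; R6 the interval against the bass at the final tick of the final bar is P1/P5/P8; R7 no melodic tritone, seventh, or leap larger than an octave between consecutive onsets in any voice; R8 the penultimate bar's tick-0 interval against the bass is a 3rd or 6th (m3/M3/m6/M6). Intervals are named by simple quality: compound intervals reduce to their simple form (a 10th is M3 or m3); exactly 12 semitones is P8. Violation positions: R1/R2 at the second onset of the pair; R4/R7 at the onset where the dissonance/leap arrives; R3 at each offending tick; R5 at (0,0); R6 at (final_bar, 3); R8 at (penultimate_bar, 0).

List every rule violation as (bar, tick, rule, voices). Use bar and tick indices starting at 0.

bar 0: v0=C3 v1=C4 downbeat P8
bar 1: v0=D3 v1=D4 downbeat P8
bar 2: v0=B2 v1=D3 downbeat m3
bar 3: v0=A2 v1=F3 downbeat m6
bar 4: v0=F2 v1=A2 downbeat M3
bar 5: v0=A2 v1=C3 downbeat m3
bar 6: v0=B2 v1=G3 downbeat m6
bar 7: v0=C3 v1=C4 downbeat P8
  -> R2 @ bar 1 tick 0 v(0, 1): C3/G3 P5 -> D3/D4 P8 similar
  -> R4 @ bar 6 tick 3 v(0, 1): B2/F3 TT untreated
  -> R7 @ bar 6 tick 3 v(1,): B3->F3 leap 6st
  -> R2 @ bar 7 tick 0 v(0, 1): B2/F3 TT -> C3/C4 P8 similar

(1, 0, R2, (0, 1))
(6, 3, R4, (0, 1))
(6, 3, R7, (1,))
(7, 0, R2, (0, 1))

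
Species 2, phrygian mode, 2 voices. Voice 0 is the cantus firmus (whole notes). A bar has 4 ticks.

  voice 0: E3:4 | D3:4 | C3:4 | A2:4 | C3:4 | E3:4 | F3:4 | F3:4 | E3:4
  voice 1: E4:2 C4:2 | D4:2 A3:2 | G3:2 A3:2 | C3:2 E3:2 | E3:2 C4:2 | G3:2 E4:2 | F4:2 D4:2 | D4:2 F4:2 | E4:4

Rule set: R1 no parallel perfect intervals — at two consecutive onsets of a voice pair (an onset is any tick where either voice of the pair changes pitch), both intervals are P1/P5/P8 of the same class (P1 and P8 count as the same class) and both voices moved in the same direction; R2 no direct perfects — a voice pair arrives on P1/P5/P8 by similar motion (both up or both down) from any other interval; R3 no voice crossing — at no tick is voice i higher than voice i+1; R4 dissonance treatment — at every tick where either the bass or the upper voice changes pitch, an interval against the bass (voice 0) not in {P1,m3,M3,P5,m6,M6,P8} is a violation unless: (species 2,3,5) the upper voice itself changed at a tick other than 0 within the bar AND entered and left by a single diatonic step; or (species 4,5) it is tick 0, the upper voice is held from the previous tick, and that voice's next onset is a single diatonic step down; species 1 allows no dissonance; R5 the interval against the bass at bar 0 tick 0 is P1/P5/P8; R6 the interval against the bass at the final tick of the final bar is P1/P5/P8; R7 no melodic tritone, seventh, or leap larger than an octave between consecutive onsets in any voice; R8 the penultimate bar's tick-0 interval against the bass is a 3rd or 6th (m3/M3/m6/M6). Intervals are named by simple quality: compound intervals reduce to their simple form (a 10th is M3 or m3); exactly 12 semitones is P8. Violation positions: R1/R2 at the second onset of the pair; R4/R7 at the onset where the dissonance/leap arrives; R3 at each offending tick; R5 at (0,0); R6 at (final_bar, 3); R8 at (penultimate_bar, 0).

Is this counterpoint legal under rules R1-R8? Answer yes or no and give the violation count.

No (3 violations)

bar 0: v0=E3 v1=E4 (P8)
bar 1: v0=D3 v1=D4 (P8)
bar 2: v0=C3 v1=G3 (P5)
bar 3: v0=A2 v1=C3 (m3)
bar 4: v0=C3 v1=E3 (M3)
bar 5: v0=E3 v1=G3 (m3)
bar 6: v0=F3 v1=F4 (P8)
bar 7: v0=F3 v1=D4 (M6)
bar 8: v0=E3 v1=E4 (P8)
  R1 @ bar2.0: D3/A3 P5 -> C3/G3 P5 similar
  R1 @ bar6.0: E3/E4 P8 -> F3/F4 P8 similar
  R1 @ bar8.0: F3/F4 P8 -> E3/E4 P8 similar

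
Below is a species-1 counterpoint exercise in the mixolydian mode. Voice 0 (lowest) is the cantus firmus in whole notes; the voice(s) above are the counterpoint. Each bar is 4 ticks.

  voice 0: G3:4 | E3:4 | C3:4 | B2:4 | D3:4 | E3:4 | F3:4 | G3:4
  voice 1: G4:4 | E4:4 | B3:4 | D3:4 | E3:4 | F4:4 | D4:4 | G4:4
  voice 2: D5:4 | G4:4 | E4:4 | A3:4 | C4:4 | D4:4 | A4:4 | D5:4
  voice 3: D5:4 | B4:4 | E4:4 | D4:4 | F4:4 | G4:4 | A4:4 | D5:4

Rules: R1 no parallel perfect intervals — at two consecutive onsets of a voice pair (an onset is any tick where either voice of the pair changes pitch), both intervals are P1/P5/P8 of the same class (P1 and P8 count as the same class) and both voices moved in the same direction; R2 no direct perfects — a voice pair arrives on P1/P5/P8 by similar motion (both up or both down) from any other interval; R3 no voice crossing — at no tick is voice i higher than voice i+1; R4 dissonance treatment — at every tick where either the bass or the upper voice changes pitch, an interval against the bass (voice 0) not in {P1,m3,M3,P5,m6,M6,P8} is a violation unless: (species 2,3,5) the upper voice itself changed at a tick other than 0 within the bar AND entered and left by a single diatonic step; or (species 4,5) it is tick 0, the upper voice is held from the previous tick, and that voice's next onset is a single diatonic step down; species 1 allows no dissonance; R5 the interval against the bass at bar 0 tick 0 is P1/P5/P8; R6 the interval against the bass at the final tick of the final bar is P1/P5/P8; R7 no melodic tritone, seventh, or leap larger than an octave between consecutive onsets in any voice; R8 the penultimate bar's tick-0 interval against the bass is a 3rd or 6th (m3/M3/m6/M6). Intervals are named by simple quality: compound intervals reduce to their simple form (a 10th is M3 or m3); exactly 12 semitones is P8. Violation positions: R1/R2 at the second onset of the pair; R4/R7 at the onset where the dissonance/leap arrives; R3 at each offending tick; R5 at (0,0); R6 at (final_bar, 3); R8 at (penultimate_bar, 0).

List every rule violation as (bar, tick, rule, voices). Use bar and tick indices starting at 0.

(1, 0, R1, (0, 1))
(1, 0, R1, (0, 3))
(1, 0, R1, (1, 3))
(2, 0, R2, (2, 3))
(2, 0, R4, (0, 1))
(3, 0, R2, (1, 2))
(3, 0, R2, (1, 3))
(3, 0, R4, (0, 2))
(4, 0, R4, (0, 1))
(4, 0, R4, (0, 2))
(5, 0, R3, (1, 2))
(5, 0, R4, (0, 1))
(5, 0, R4, (0, 2))
(5, 0, R7, (1,))
(5, 1, R3, (1, 2))
(5, 2, R3, (1, 2))
(5, 3, R3, (1, 2))
(6, 0, R2, (2, 3))
(7, 0, R1, (1, 2))
(7, 0, R1, (1, 3))
(7, 0, R1, (2, 3))
(7, 0, R2, (0, 1))
(7, 0, R2, (0, 2))
(7, 0, R2, (0, 3))

bar 0: v0=G3 v1=G4 v2=D5 v3=D5 downbeat P5
bar 1: v0=E3 v1=E4 v2=G4 v3=B4 downbeat P5
bar 2: v0=C3 v1=B3 v2=E4 v3=E4 downbeat M3
bar 3: v0=B2 v1=D3 v2=A3 v3=D4 downbeat m3
bar 4: v0=D3 v1=E3 v2=C4 v3=F4 downbeat m3
bar 5: v0=E3 v1=F4 v2=D4 v3=G4 downbeat m3
bar 6: v0=F3 v1=D4 v2=A4 v3=A4 downbeat M3
bar 7: v0=G3 v1=G4 v2=D5 v3=D5 downbeat P5
  -> R1 @ bar 1 tick 0 v(0, 1): G3/G4 P8 -> E3/E4 P8 similar
  -> R1 @ bar 1 tick 0 v(0, 3): G3/D5 P5 -> E3/B4 P5 similar
  -> R1 @ bar 1 tick 0 v(1, 3): G4/D5 P5 -> E4/B4 P5 similar
  -> R2 @ bar 2 tick 0 v(2, 3): G4/B4 M3 -> E4/E4 P1 similar
  -> R4 @ bar 2 tick 0 v(0, 1): C3/B3 M7 untreated
  -> R2 @ bar 3 tick 0 v(1, 2): B3/E4 P4 -> D3/A3 P5 similar
  -> R2 @ bar 3 tick 0 v(1, 3): B3/E4 P4 -> D3/D4 P8 similar
  -> R4 @ bar 3 tick 0 v(0, 2): B2/A3 m7 untreated
  -> R4 @ bar 4 tick 0 v(0, 1): D3/E3 M2 untreated
  -> R4 @ bar 4 tick 0 v(0, 2): D3/C4 m7 untreated
  -> R3 @ bar 5 tick 0 v(1, 2): F4 above D4
  -> R4 @ bar 5 tick 0 v(0, 1): E3/F4 m2 untreated
  -> R4 @ bar 5 tick 0 v(0, 2): E3/D4 m7 untreated
  -> R7 @ bar 5 tick 0 v(1,): E3->F4 leap 13st
  -> R3 @ bar 5 tick 1 v(1, 2): F4 above D4
  -> R3 @ bar 5 tick 2 v(1, 2): F4 above D4
  -> R3 @ bar 5 tick 3 v(1, 2): F4 above D4
  -> R2 @ bar 6 tick 0 v(2, 3): D4/G4 P4 -> A4/A4 P1 similar
  -> R1 @ bar 7 tick 0 v(1, 2): D4/A4 P5 -> G4/D5 P5 similar
  -> R1 @ bar 7 tick 0 v(1, 3): D4/A4 P5 -> G4/D5 P5 similar
  -> R1 @ bar 7 tick 0 v(2, 3): A4/A4 P1 -> D5/D5 P1 similar
  -> R2 @ bar 7 tick 0 v(0, 1): F3/D4 M6 -> G3/G4 P8 similar
  -> R2 @ bar 7 tick 0 v(0, 2): F3/A4 M3 -> G3/D5 P5 similar
  -> R2 @ bar 7 tick 0 v(0, 3): F3/A4 M3 -> G3/D5 P5 similar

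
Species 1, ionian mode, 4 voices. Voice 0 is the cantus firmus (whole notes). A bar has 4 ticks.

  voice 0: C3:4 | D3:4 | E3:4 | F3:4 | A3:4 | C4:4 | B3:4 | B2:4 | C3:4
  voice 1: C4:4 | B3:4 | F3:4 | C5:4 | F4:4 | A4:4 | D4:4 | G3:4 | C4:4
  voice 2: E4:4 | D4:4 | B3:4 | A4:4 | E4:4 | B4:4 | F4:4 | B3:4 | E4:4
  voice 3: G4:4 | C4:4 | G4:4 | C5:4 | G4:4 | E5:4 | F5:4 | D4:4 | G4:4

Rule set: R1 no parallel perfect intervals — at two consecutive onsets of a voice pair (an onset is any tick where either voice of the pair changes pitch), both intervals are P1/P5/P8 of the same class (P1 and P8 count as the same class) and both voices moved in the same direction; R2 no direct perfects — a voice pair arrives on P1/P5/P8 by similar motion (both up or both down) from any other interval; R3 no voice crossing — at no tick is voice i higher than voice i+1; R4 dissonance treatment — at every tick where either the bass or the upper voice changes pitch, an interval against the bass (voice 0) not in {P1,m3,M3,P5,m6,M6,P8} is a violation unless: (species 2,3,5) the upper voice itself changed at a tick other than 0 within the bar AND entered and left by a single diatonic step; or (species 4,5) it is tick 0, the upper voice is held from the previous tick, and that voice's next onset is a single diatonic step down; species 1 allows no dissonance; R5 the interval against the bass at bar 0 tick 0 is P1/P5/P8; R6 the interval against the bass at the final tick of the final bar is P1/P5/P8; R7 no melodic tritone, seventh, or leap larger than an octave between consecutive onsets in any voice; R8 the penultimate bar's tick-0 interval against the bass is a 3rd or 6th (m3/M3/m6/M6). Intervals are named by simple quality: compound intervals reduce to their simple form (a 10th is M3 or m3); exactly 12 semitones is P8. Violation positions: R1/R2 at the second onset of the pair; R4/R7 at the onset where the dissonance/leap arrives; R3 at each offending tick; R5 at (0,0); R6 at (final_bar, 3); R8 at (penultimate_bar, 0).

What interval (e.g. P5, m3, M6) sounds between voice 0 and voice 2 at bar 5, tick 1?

voice 0=C4 voice 2=B4 -> M7

M7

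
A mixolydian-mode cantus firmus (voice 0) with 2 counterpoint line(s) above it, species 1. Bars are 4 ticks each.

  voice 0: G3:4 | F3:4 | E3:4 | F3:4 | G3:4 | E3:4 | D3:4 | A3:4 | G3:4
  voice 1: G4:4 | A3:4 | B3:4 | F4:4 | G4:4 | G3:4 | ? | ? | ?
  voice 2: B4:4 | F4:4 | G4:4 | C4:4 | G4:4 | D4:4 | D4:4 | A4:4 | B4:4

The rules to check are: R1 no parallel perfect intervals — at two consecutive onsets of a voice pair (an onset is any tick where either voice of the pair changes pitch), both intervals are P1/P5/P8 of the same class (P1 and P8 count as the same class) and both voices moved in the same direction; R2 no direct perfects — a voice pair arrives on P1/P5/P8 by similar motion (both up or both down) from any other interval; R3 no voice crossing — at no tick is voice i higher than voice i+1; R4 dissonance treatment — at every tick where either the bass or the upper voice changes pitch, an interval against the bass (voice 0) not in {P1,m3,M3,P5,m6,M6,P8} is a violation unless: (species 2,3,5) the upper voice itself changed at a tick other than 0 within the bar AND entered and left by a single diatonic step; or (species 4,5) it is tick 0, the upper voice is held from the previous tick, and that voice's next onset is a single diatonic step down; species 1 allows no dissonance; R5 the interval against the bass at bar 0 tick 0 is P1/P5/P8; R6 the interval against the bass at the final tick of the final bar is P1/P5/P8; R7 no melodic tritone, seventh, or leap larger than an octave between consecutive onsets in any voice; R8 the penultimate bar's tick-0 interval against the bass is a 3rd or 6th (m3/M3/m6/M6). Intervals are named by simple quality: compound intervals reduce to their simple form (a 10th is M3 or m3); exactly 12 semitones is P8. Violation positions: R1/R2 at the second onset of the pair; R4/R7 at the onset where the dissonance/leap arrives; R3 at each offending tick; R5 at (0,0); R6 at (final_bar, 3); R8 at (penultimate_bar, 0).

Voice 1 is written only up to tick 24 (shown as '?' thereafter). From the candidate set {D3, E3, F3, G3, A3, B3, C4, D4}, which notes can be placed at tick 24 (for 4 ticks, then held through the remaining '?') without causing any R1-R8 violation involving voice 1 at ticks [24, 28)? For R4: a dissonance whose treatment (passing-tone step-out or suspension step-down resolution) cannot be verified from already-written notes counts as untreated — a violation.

D3: violates R2
E3: violates R4
F3: legal
G3: violates R4
A3: legal
B3: legal
C4: violates R4
D4: legal

{A3, B3, D4, F3}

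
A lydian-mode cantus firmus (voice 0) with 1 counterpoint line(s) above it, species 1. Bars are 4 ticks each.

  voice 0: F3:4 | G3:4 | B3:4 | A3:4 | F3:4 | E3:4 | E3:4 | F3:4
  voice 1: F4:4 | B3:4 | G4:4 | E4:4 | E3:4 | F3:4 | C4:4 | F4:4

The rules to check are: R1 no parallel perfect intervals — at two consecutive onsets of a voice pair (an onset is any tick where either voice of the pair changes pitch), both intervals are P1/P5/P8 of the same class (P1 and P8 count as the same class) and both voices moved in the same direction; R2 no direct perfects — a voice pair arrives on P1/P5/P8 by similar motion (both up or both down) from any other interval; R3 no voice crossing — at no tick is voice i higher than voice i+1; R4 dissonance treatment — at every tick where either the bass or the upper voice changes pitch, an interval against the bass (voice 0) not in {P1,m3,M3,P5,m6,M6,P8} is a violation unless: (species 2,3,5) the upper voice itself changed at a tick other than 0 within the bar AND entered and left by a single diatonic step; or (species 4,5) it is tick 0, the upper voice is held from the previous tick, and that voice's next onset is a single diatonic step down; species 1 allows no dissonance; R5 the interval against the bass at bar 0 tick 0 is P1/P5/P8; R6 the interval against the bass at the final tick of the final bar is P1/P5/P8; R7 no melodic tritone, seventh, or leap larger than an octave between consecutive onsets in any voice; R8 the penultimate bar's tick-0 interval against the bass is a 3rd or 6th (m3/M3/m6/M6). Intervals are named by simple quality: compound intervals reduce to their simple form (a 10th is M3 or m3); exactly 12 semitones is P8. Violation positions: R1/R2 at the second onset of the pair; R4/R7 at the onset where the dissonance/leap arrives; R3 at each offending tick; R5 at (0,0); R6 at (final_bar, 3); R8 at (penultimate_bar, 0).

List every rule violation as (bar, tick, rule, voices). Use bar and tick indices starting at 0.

(1, 0, R7, (1,))
(3, 0, R2, (0, 1))
(4, 0, R3, (0, 1))
(4, 0, R4, (0, 1))
(4, 1, R3, (0, 1))
(4, 2, R3, (0, 1))
(4, 3, R3, (0, 1))
(5, 0, R4, (0, 1))
(7, 0, R2, (0, 1))

bar 0: v0=F3 v1=F4 downbeat P8
bar 1: v0=G3 v1=B3 downbeat M3
bar 2: v0=B3 v1=G4 downbeat m6
bar 3: v0=A3 v1=E4 downbeat P5
bar 4: v0=F3 v1=E3 downbeat m2
bar 5: v0=E3 v1=F3 downbeat m2
bar 6: v0=E3 v1=C4 downbeat m6
bar 7: v0=F3 v1=F4 downbeat P8
  -> R7 @ bar 1 tick 0 v(1,): F4->B3 leap 6st
  -> R2 @ bar 3 tick 0 v(0, 1): B3/G4 m6 -> A3/E4 P5 similar
  -> R3 @ bar 4 tick 0 v(0, 1): F3 above E3
  -> R4 @ bar 4 tick 0 v(0, 1): F3/E3 m2 untreated
  -> R3 @ bar 4 tick 1 v(0, 1): F3 above E3
  -> R3 @ bar 4 tick 2 v(0, 1): F3 above E3
  -> R3 @ bar 4 tick 3 v(0, 1): F3 above E3
  -> R4 @ bar 5 tick 0 v(0, 1): E3/F3 m2 untreated
  -> R2 @ bar 7 tick 0 v(0, 1): E3/C4 m6 -> F3/F4 P8 similar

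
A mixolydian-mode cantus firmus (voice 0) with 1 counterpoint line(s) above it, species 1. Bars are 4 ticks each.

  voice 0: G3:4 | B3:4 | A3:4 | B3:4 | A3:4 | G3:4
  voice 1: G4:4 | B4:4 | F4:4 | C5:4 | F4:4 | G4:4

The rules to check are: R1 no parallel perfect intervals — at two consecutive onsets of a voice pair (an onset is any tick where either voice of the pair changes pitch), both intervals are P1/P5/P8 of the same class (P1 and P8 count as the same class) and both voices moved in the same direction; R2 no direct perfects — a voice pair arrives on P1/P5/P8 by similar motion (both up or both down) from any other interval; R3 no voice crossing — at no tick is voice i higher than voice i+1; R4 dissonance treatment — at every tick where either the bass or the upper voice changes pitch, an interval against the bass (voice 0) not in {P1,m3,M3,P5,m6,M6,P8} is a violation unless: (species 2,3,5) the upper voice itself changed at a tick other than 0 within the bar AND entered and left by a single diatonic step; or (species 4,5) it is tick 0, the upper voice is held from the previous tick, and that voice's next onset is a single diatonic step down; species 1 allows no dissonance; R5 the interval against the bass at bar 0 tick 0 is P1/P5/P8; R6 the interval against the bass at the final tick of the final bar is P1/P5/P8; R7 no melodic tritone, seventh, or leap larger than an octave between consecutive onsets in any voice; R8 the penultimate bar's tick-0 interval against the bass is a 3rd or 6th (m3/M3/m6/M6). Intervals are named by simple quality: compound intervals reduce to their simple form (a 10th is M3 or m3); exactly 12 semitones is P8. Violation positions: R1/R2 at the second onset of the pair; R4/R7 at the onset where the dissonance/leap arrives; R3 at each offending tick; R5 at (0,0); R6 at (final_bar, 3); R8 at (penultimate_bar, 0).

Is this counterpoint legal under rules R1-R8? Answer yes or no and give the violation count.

No (3 violations)

bar 0: v0=G3 v1=G4 (P8)
bar 1: v0=B3 v1=B4 (P8)
bar 2: v0=A3 v1=F4 (m6)
bar 3: v0=B3 v1=C5 (m2)
bar 4: v0=A3 v1=F4 (m6)
bar 5: v0=G3 v1=G4 (P8)
  R1 @ bar1.0: G3/G4 P8 -> B3/B4 P8 similar
  R7 @ bar2.0: B4->F4 leap 6st
  R4 @ bar3.0: B3/C5 m2 untreated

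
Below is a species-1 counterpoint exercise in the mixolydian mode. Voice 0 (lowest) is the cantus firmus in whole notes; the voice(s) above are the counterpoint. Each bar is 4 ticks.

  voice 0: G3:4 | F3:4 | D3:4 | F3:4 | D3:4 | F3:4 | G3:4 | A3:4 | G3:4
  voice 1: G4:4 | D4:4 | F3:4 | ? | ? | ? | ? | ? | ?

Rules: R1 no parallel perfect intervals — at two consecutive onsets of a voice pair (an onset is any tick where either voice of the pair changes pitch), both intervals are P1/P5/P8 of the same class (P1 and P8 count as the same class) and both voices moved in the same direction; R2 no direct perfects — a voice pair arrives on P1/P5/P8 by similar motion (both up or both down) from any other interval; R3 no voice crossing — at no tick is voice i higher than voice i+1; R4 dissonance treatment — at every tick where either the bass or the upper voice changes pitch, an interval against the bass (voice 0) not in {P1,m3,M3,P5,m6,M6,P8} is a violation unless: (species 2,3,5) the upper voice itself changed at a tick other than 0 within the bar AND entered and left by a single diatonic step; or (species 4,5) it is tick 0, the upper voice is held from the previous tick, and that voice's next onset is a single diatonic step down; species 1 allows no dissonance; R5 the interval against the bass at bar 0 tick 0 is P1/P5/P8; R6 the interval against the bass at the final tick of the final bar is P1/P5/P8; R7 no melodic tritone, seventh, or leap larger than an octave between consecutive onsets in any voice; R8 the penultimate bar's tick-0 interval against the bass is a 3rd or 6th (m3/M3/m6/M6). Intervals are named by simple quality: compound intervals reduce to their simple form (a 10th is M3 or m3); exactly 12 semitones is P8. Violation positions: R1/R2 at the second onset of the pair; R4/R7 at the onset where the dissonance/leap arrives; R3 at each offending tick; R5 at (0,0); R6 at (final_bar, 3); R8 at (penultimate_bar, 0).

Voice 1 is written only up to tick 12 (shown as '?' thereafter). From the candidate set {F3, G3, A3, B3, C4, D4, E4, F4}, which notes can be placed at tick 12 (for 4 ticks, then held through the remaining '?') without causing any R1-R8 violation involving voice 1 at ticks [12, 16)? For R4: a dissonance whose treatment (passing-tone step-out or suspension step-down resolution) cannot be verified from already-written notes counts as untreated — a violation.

F3: legal
G3: violates R4
A3: legal
B3: violates R4,R7
C4: violates R2
D4: legal
E4: violates R4,R7
F4: violates R2

{A3, D4, F3}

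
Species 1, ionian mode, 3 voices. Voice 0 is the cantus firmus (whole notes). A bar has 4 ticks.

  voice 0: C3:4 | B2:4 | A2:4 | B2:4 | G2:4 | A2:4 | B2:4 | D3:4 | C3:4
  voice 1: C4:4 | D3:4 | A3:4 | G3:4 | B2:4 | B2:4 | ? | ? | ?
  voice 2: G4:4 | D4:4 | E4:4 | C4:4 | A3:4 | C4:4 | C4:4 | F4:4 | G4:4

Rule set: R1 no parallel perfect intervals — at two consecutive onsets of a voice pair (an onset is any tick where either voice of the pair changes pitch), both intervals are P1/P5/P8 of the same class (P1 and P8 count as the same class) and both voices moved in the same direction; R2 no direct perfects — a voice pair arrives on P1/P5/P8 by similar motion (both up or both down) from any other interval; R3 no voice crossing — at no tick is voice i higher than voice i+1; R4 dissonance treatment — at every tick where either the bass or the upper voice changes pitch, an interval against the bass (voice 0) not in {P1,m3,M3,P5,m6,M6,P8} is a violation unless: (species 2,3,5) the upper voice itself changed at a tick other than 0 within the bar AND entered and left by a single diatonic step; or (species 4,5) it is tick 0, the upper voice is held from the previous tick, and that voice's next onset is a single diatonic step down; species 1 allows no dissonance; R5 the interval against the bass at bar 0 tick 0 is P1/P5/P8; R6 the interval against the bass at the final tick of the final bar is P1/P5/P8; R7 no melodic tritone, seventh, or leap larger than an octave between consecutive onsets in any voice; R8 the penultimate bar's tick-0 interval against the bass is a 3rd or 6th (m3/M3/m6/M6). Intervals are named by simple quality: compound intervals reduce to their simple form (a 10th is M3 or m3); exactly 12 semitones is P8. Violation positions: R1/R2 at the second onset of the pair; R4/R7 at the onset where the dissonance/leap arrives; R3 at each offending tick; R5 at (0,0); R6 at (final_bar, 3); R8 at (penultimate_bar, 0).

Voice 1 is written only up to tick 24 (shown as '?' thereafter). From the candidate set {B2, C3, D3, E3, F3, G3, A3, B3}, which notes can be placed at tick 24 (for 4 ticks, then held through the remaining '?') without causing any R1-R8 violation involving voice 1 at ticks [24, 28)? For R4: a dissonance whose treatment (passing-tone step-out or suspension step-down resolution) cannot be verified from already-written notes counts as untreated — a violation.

{B2, D3, G3}

B2: legal
C3: violates R4
D3: legal
E3: violates R4
F3: violates R4,R7
G3: legal
A3: violates R4,R7
B3: violates R2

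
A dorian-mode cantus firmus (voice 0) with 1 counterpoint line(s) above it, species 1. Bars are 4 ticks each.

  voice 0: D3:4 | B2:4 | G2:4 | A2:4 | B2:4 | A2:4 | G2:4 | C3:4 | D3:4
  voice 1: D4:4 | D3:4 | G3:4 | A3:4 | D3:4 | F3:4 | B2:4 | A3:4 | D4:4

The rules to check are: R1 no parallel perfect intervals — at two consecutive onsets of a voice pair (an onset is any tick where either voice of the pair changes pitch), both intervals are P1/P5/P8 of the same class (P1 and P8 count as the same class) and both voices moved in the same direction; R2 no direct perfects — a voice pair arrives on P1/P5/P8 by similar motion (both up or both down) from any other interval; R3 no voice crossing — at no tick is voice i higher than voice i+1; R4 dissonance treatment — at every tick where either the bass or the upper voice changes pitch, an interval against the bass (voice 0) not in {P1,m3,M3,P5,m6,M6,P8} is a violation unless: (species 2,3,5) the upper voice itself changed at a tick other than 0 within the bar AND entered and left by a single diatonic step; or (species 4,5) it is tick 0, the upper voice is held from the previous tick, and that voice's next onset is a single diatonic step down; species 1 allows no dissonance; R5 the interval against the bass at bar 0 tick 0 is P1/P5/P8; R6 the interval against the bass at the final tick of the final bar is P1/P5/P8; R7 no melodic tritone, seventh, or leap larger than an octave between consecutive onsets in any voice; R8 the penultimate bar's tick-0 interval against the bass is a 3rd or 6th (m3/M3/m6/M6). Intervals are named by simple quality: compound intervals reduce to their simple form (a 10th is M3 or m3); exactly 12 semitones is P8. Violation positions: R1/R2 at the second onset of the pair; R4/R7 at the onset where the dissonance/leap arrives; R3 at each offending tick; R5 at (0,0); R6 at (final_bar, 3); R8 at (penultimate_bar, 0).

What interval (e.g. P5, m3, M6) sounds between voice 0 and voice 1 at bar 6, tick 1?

M3

voice 0=G2 voice 1=B2 -> M3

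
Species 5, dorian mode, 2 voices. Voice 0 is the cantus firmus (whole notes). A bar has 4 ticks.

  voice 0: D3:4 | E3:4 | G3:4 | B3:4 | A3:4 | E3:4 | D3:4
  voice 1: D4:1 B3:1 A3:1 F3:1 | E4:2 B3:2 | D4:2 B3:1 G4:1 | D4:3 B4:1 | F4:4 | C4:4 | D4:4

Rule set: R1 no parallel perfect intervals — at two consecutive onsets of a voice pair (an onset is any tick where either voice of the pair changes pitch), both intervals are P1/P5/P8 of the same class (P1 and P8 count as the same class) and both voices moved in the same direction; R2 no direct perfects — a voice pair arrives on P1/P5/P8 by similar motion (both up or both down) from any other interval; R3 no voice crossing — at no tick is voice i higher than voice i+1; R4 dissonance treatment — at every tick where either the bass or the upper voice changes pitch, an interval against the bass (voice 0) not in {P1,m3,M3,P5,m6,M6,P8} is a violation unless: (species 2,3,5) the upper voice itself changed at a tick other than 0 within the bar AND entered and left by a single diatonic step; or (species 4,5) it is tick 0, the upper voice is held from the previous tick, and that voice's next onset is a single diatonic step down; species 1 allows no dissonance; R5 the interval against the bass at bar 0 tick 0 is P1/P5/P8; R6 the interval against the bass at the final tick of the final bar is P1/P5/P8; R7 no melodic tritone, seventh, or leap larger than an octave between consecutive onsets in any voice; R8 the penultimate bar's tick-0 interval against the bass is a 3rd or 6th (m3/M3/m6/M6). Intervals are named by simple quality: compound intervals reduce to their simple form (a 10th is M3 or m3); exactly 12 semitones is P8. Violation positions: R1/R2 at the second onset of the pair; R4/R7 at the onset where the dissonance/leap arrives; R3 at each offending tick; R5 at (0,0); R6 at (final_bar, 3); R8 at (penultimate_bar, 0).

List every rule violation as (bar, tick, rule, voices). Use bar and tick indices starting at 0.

(1, 0, R2, (0, 1))
(1, 0, R7, (1,))
(2, 0, R1, (0, 1))
(4, 0, R7, (1,))

bar 0: v0=D3 v1=D4 downbeat P8
bar 1: v0=E3 v1=E4 downbeat P8
bar 2: v0=G3 v1=D4 downbeat P5
bar 3: v0=B3 v1=D4 downbeat m3
bar 4: v0=A3 v1=F4 downbeat m6
bar 5: v0=E3 v1=C4 downbeat m6
bar 6: v0=D3 v1=D4 downbeat P8
  -> R2 @ bar 1 tick 0 v(0, 1): D3/F3 m3 -> E3/E4 P8 similar
  -> R7 @ bar 1 tick 0 v(1,): F3->E4 leap 11st
  -> R1 @ bar 2 tick 0 v(0, 1): E3/B3 P5 -> G3/D4 P5 similar
  -> R7 @ bar 4 tick 0 v(1,): B4->F4 leap 6st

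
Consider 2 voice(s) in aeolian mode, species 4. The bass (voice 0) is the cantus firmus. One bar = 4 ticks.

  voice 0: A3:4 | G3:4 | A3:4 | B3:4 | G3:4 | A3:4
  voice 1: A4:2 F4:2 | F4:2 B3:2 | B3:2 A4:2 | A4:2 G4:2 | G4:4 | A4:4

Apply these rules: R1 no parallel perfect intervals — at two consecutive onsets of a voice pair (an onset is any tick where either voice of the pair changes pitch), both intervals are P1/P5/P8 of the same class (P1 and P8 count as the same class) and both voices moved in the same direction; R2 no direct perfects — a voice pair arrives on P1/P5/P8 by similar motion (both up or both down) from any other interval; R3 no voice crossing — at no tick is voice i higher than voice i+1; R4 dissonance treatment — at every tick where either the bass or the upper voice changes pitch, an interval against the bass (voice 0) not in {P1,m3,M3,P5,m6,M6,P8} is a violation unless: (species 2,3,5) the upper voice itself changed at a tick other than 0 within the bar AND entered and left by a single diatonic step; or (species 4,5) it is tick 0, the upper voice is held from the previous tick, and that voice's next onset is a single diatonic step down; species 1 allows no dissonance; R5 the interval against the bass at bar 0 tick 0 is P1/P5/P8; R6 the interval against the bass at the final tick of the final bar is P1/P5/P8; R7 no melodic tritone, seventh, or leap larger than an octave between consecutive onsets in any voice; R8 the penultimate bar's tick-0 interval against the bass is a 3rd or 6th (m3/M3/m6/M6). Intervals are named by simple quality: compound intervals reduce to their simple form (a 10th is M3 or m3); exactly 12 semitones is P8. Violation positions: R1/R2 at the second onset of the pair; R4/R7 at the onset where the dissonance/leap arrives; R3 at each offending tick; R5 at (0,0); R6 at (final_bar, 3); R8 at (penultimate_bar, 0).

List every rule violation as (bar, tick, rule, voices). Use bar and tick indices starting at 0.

bar 0: v0=A3 v1=A4 downbeat P8
bar 1: v0=G3 v1=F4 downbeat m7
bar 2: v0=A3 v1=B3 downbeat M2
bar 3: v0=B3 v1=A4 downbeat m7
bar 4: v0=G3 v1=G4 downbeat P8
bar 5: v0=A3 v1=A4 downbeat P8
  -> R4 @ bar 1 tick 0 v(0, 1): G3/F4 m7 untreated
  -> R7 @ bar 1 tick 2 v(1,): F4->B3 leap 6st
  -> R4 @ bar 2 tick 0 v(0, 1): A3/B3 M2 untreated
  -> R7 @ bar 2 tick 2 v(1,): B3->A4 leap 10st
  -> R8 @ bar 4 tick 0 v(0, 1): penult P8 not 3rd/6th
  -> R1 @ bar 5 tick 0 v(0, 1): G3/G4 P8 -> A3/A4 P8 similar

(1, 0, R4, (0, 1))
(1, 2, R7, (1,))
(2, 0, R4, (0, 1))
(2, 2, R7, (1,))
(4, 0, R8, (0, 1))
(5, 0, R1, (0, 1))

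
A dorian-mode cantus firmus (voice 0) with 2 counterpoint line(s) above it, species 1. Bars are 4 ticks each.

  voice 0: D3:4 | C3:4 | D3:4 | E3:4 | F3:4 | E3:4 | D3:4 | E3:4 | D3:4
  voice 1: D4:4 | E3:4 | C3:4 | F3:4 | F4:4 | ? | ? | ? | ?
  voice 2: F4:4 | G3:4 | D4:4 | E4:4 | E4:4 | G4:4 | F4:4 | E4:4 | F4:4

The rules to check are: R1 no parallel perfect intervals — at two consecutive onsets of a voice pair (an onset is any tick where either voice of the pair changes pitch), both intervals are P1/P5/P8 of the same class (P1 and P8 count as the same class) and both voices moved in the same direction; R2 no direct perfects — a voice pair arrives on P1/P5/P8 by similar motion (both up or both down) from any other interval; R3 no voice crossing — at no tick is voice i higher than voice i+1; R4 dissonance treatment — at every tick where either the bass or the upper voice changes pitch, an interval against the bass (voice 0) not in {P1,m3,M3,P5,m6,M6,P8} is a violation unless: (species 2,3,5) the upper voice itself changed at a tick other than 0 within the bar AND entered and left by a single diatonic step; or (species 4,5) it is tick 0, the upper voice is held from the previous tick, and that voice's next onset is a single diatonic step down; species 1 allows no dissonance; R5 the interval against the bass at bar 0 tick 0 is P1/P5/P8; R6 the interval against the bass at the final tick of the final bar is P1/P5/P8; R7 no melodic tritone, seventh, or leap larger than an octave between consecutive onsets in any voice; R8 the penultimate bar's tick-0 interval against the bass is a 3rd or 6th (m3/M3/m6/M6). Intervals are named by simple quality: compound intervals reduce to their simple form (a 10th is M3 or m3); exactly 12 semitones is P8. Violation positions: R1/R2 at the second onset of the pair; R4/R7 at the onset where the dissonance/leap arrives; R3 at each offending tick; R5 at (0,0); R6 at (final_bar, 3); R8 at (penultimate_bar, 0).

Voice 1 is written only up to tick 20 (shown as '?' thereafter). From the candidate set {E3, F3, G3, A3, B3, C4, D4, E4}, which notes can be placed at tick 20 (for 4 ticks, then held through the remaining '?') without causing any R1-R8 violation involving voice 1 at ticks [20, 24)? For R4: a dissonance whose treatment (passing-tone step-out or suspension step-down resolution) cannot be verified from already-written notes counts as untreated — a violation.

{C4}

E3: violates R1,R7
F3: violates R4
G3: violates R7
A3: violates R4
B3: violates R2,R7
C4: legal
D4: violates R4
E4: violates R1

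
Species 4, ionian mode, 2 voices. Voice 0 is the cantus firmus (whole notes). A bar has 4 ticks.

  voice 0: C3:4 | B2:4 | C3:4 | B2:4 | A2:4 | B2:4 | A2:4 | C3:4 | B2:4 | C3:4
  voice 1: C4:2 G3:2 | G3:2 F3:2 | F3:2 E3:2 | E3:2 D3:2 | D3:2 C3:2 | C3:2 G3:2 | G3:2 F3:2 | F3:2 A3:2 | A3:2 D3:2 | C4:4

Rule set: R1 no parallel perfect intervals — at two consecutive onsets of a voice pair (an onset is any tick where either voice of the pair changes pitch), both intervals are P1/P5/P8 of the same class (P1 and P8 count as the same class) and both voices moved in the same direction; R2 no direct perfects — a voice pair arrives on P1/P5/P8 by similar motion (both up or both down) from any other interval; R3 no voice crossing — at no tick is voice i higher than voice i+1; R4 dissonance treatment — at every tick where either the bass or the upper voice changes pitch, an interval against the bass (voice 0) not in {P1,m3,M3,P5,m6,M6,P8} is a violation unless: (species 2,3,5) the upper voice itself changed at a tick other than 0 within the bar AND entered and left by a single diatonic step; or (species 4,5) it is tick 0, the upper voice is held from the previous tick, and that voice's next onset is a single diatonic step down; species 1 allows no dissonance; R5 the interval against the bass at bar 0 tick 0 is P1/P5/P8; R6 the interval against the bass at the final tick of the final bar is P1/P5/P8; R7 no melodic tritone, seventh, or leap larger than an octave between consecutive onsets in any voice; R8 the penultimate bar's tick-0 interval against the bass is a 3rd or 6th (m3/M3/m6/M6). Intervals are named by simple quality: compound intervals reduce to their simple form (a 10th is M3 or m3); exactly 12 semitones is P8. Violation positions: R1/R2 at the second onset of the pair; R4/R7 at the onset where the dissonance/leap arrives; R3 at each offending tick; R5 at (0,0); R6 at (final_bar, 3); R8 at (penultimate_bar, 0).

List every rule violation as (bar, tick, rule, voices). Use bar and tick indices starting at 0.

(1, 2, R4, (0, 1))
(5, 0, R4, (0, 1))
(7, 0, R4, (0, 1))
(8, 0, R4, (0, 1))
(8, 0, R8, (0, 1))
(9, 0, R2, (0, 1))
(9, 0, R7, (1,))

bar 0: v0=C3 v1=C4 downbeat P8
bar 1: v0=B2 v1=G3 downbeat m6
bar 2: v0=C3 v1=F3 downbeat P4
bar 3: v0=B2 v1=E3 downbeat P4
bar 4: v0=A2 v1=D3 downbeat P4
bar 5: v0=B2 v1=C3 downbeat m2
bar 6: v0=A2 v1=G3 downbeat m7
bar 7: v0=C3 v1=F3 downbeat P4
bar 8: v0=B2 v1=A3 downbeat m7
bar 9: v0=C3 v1=C4 downbeat P8
  -> R4 @ bar 1 tick 2 v(0, 1): B2/F3 TT untreated
  -> R4 @ bar 5 tick 0 v(0, 1): B2/C3 m2 untreated
  -> R4 @ bar 7 tick 0 v(0, 1): C3/F3 P4 untreated
  -> R4 @ bar 8 tick 0 v(0, 1): B2/A3 m7 untreated
  -> R8 @ bar 8 tick 0 v(0, 1): penult m7 not 3rd/6th
  -> R2 @ bar 9 tick 0 v(0, 1): B2/D3 m3 -> C3/C4 P8 similar
  -> R7 @ bar 9 tick 0 v(1,): D3->C4 leap 10st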